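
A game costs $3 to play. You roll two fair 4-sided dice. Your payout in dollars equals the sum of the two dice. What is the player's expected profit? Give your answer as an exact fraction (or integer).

$2

Distribution of the sum of the two dice: 2 w.p. 1/16, 3 w.p. 1/8, 4 w.p. 3/16, 5 w.p. 1/4, 6 w.p. 3/16, 7 w.p. 1/8, …
E[payout] = (1/16)·2 + (1/8)·3 + (3/16)·4 + (1/4)·5 + (3/16)·6 + (1/8)·7 + (1/16)·8 = 5
Expected profit = 5 − 3 = 2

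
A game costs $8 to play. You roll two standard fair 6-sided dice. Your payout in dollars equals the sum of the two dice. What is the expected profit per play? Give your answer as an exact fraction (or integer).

-$1

Distribution of the sum of the two dice: 2 w.p. 1/36, 3 w.p. 1/18, 4 w.p. 1/12, 5 w.p. 1/9, 6 w.p. 5/36, 7 w.p. 1/6, …
E[payout] = (1/36)·2 + (1/18)·3 + (1/12)·4 + (1/9)·5 + (5/36)·6 + (1/6)·7 + (5/36)·8 + (1/9)·9 + (1/12)·10 + (1/18)·11 + (1/36)·12 = 7
Expected profit = 7 − 8 = -1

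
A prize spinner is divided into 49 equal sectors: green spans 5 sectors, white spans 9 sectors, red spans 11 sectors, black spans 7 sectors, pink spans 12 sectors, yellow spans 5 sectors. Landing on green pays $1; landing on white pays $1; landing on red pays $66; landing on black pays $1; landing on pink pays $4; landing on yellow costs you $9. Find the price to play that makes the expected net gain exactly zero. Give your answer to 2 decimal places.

E[payout] = (5/49)·1 + (9/49)·1 + (11/49)·66 + (7/49)·1 + (12/49)·4 + (5/49)·(-9) = 750/49
Fair fee = E[payout] = 750/49 ≈ $15.31

$15.31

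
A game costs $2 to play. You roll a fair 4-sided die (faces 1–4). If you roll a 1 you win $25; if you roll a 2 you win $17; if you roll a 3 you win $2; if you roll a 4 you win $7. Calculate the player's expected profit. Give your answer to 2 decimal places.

$10.75

E[payout] = (1/4)·2 + (1/4)·7 + (1/4)·17 + (1/4)·25 = 51/4
Expected profit = 51/4 − 2 = 43/4 ≈ $10.75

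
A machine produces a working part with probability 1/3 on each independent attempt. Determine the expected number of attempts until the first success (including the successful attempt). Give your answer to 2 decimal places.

For a geometric distribution, E[trials] = 1/p = 1/(1/3) = 3.
≈ 3.00

3.00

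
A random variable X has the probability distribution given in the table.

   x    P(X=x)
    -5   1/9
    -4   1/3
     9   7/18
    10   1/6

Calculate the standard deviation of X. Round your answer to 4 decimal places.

E[X] = 59/18, E[X²] = 1013/18
Var(X) = E[X²] − (E[X])² = 1013/18 − 3481/324 = 14753/324
SD(X) = √(14753/324) ≈ 6.7479

6.7479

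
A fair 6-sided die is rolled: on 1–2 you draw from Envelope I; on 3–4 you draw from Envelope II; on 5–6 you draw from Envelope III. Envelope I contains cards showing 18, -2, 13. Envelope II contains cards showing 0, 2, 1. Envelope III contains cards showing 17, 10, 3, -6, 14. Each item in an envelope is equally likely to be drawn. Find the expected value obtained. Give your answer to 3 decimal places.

E[X | Envelope I] = (18 − 2 + 13)/3 = 29/3
E[X | Envelope II] = (0 + 2 + 1)/3 = 1
E[X | Envelope III] = (17 + 10 + 3 − 6 + 14)/5 = 38/5
E[X] = (1/3)·29/3 + (1/3)·1 + (1/3)·38/5 = 274/45 ≈ 6.089

6.089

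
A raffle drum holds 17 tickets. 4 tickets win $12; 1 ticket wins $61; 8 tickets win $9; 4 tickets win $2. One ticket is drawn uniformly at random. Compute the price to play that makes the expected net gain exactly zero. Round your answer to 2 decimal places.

E[payout] = (4/17)·12 + (1/17)·61 + (8/17)·9 + (4/17)·2 = 189/17
Fair fee = E[payout] = 189/17 ≈ $11.12

$11.12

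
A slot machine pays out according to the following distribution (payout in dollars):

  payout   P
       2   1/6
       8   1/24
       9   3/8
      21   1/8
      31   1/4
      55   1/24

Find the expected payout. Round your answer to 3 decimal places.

$16.708

E[X] = (1/6)·2 + (1/24)·8 + (3/8)·9 + (1/8)·21 + (1/4)·31 + (1/24)·55
     = 401/24 ≈ 16.708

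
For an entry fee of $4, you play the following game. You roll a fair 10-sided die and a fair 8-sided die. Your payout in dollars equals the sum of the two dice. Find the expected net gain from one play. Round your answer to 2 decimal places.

$6.00

Distribution of the sum of the two dice: 2 w.p. 1/80, 3 w.p. 1/40, 4 w.p. 3/80, 5 w.p. 1/20, 6 w.p. 1/16, 7 w.p. 3/40, …
E[payout] = (1/80)·2 + (1/40)·3 + (3/80)·4 + (1/20)·5 + (1/16)·6 + (3/40)·7 + (7/80)·8 + (1/10)·9 + (1/10)·10 + (1/10)·11 + (7/80)·12 + (3/40)·13 + (1/16)·14 + (1/20)·15 + (3/80)·16 + (1/40)·17 + (1/80)·18 = 10
Expected profit = 10 − 4 = 6 ≈ $6.00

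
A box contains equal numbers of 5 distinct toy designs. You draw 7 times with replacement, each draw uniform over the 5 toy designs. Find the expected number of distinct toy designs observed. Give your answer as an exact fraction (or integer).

Let Xⱼ=1 if type j appears at least once. P(Xⱼ=1) = 1 − ((5−1)/5)^7 = 61741/78125.
E[#distinct] = 5·61741/78125 = 61741/15625.

61741/15625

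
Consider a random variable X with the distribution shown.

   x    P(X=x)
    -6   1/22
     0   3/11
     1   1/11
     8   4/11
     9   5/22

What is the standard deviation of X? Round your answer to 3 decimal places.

E[X] = 105/22, E[X²] = 955/22
Var(X) = E[X²] − (E[X])² = 955/22 − 11025/484 = 9985/484
SD(X) = √(9985/484) ≈ 4.542

4.542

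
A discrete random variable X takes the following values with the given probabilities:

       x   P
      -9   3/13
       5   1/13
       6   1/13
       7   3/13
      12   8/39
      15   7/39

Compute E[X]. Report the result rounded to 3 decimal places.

5.538

E[X] = (3/13)·(-9) + (1/13)·5 + (1/13)·6 + (3/13)·7 + (8/39)·12 + (7/39)·15
     = 72/13 ≈ 5.538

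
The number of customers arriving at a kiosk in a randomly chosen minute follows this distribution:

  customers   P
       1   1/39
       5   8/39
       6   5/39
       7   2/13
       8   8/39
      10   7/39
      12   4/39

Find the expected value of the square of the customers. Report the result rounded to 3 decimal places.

63.154

E[X²] = (1/39)·1 + (8/39)·25 + (5/39)·36 + (2/13)·49 + (8/39)·64 + (7/39)·100 + (4/39)·144
     = 821/13 ≈ 63.154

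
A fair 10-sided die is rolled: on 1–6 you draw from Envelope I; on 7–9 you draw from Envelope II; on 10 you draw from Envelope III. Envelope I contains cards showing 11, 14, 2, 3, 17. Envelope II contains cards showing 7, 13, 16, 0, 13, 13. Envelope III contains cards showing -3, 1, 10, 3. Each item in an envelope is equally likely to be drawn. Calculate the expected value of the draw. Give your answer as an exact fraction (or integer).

1803/200

E[X | Envelope I] = (11 + 14 + 2 + 3 + 17)/5 = 47/5
E[X | Envelope II] = (7 + 13 + 16 + 0 + 13 + 13)/6 = 31/3
E[X | Envelope III] = (-3 + 1 + 10 + 3)/4 = 11/4
E[X] = (3/5)·47/5 + (3/10)·31/3 + (1/10)·11/4 = 1803/200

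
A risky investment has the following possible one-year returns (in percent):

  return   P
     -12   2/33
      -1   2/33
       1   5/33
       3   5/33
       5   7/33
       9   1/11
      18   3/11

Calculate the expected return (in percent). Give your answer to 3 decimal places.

6.606

E[X] = (2/33)·(-12) + (2/33)·(-1) + (5/33)·1 + (5/33)·3 + (7/33)·5 + (1/11)·9 + (3/11)·18
     = 218/33 ≈ 6.606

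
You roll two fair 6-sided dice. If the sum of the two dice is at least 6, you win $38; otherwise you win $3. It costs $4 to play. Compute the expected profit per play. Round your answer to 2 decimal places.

$24.28

E[payout] = (5/18)·3 + (13/18)·38 = 509/18
Expected profit = 509/18 − 4 = 437/18 ≈ $24.28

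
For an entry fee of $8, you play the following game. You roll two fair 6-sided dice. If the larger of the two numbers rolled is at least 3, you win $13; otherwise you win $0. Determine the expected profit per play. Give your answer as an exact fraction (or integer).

E[payout] = (1/9)·0 + (8/9)·13 = 104/9
Expected profit = 104/9 − 8 = 32/9

32/9 dollars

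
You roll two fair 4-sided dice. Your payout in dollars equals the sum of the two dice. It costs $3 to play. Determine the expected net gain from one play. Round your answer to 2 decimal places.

$2.00

Distribution of the sum of the two dice: 2 w.p. 1/16, 3 w.p. 1/8, 4 w.p. 3/16, 5 w.p. 1/4, 6 w.p. 3/16, 7 w.p. 1/8, …
E[payout] = (1/16)·2 + (1/8)·3 + (3/16)·4 + (1/4)·5 + (3/16)·6 + (1/8)·7 + (1/16)·8 = 5
Expected profit = 5 − 3 = 2 ≈ $2.00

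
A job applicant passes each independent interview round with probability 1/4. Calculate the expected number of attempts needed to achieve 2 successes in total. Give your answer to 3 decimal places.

By linearity (sum of 2 independent geometric waits), E[trials] = 2/p = 2/(1/4) = 8.
≈ 8.000

8.000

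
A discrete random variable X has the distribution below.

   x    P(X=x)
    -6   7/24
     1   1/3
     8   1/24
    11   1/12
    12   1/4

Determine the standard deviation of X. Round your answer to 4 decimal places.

7.1802

E[X] = 17/6, E[X²] = 715/12
Var(X) = E[X²] − (E[X])² = 715/12 − 289/36 = 464/9
SD(X) = √(464/9) ≈ 7.1802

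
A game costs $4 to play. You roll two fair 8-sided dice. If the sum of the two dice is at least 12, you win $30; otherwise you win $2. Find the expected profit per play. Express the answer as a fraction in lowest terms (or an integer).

E[payout] = (49/64)·2 + (15/64)·30 = 137/16
Expected profit = 137/16 − 4 = 73/16

73/16 dollars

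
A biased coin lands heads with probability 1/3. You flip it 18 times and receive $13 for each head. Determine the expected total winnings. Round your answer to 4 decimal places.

$78.0000

E[#heads] = 18·1/3 = 6 (linearity over flips).
E[winnings] = 13·6 = 78.
≈ 78.0000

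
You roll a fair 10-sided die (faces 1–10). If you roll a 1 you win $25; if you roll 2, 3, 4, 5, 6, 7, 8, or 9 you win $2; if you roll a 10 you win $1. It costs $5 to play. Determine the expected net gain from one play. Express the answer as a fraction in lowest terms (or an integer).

E[payout] = (1/10)·1 + (4/5)·2 + (1/10)·25 = 21/5
Expected profit = 21/5 − 5 = -4/5

-4/5 dollars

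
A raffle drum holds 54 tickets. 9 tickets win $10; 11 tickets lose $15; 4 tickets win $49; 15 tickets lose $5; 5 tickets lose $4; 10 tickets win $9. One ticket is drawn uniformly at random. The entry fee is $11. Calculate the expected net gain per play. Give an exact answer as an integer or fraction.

E[payout] = (9/54)·10 + (11/54)·(-15) + (4/54)·49 + (15/54)·(-5) + (5/54)·(-4) + (10/54)·9 = 58/27
Expected profit = 58/27 − 11 = -239/27

-239/27 dollars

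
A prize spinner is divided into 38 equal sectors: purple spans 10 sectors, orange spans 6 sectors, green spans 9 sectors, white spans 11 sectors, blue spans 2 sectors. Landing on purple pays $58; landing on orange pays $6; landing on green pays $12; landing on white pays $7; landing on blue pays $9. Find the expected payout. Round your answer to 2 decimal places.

$21.55

E[payout] = (10/38)·58 + (6/38)·6 + (9/38)·12 + (11/38)·7 + (2/38)·9 = 819/38
≈ $21.55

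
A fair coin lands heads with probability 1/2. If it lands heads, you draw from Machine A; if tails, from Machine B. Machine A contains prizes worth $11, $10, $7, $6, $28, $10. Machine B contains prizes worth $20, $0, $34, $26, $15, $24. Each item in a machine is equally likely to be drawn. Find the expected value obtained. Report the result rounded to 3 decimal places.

$15.917

E[X | Machine A] = (11 + 10 + 7 + 6 + 28 + 10)/6 = 12
E[X | Machine B] = (20 + 0 + 34 + 26 + 15 + 24)/6 = 119/6
E[X] = (1/2)·12 + (1/2)·119/6 = 191/12 ≈ 15.917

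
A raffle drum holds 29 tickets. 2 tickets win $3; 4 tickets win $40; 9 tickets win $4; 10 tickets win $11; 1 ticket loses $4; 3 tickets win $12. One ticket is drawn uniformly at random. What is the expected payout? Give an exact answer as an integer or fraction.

E[payout] = (2/29)·3 + (4/29)·40 + (9/29)·4 + (10/29)·11 + (1/29)·(-4) + (3/29)·12 = 344/29

344/29 dollars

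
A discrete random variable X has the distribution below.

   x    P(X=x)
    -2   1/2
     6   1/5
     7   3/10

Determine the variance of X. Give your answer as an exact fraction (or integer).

1861/100

E[X] = (1/2)·(-2) + (1/5)·6 + (3/10)·7 = 23/10
E[X²] = (1/2)·4 + (1/5)·36 + (3/10)·49 = 239/10
Var(X) = 239/10 − (23/10)² = 1861/100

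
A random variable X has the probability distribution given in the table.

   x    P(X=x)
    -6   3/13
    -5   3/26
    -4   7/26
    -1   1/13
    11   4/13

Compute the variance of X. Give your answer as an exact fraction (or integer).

E[X] = (3/13)·(-6) + (3/26)·(-5) + (7/26)·(-4) + (1/13)·(-1) + (4/13)·11 = 7/26
E[X²] = (3/13)·36 + (3/26)·25 + (7/26)·16 + (1/13)·1 + (4/13)·121 = 1373/26
Var(X) = 1373/26 − (7/26)² = 35649/676

35649/676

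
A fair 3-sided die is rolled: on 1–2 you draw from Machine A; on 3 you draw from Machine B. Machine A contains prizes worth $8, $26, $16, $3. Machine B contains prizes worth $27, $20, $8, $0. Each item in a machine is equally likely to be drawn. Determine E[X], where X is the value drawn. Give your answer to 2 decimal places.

$13.42

E[X | Machine A] = (8 + 26 + 16 + 3)/4 = 53/4
E[X | Machine B] = (27 + 20 + 8 + 0)/4 = 55/4
E[X] = (2/3)·53/4 + (1/3)·55/4 = 161/12 ≈ 13.42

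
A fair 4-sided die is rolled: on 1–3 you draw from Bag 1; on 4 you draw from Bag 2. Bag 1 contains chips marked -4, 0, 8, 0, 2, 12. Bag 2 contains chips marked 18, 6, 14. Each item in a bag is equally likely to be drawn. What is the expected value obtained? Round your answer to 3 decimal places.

5.417

E[X | Bag 1] = (-4 + 0 + 8 + 0 + 2 + 12)/6 = 3
E[X | Bag 2] = (18 + 6 + 14)/3 = 38/3
E[X] = (3/4)·3 + (1/4)·38/3 = 65/12 ≈ 5.417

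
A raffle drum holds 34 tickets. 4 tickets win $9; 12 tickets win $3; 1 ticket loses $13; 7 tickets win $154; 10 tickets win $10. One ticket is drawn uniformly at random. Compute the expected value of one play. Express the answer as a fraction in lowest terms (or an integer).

E[payout] = (4/34)·9 + (12/34)·3 + (1/34)·(-13) + (7/34)·154 + (10/34)·10 = 1237/34

1237/34 dollars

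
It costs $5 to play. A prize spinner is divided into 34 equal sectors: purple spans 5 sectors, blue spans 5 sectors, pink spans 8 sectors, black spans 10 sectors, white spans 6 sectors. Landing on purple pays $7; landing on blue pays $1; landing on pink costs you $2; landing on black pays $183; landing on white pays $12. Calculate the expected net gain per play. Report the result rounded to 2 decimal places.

E[payout] = (5/34)·7 + (5/34)·1 + (8/34)·(-2) + (10/34)·183 + (6/34)·12 = 963/17
Expected profit = 963/17 − 5 = 878/17 ≈ $51.65

$51.65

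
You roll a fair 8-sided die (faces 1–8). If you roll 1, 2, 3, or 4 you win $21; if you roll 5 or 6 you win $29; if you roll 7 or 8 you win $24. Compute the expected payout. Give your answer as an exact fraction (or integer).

E[payout] = (1/2)·21 + (1/4)·24 + (1/4)·29 = 95/4

95/4 dollars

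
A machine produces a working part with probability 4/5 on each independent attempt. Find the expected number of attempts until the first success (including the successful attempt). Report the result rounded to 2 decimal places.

For a geometric distribution, E[trials] = 1/p = 1/(4/5) = 5/4.
≈ 1.25

1.25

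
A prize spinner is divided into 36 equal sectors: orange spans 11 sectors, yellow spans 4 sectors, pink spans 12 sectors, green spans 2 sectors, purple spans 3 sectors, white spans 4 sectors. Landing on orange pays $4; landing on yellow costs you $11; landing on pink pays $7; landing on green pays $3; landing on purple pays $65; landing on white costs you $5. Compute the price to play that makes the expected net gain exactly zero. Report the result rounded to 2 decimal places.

$7.36

E[payout] = (11/36)·4 + (4/36)·(-11) + (12/36)·7 + (2/36)·3 + (3/36)·65 + (4/36)·(-5) = 265/36
Fair fee = E[payout] = 265/36 ≈ $7.36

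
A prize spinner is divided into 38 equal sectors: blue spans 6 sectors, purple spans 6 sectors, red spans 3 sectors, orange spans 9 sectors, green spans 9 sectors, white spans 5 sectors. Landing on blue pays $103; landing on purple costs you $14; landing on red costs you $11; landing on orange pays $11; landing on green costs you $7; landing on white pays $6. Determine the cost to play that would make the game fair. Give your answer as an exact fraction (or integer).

E[payout] = (6/38)·103 + (6/38)·(-14) + (3/38)·(-11) + (9/38)·11 + (9/38)·(-7) + (5/38)·6 = 567/38
Fair fee = E[payout] = 567/38

567/38 dollars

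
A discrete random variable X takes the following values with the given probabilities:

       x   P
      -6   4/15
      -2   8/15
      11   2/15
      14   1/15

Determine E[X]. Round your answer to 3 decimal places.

E[X] = (4/15)·(-6) + (8/15)·(-2) + (2/15)·11 + (1/15)·14
     = -4/15 ≈ -0.267

-0.267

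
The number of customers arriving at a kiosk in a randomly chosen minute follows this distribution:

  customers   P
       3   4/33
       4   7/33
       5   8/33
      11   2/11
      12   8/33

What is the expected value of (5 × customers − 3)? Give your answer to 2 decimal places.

E[5x-3] = (4/33)·12 + (7/33)·17 + (8/33)·22 + (2/11)·52 + (8/33)·57
     = 101/3 ≈ 33.67

33.67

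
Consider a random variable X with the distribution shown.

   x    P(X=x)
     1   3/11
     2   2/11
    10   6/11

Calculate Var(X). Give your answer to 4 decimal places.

18.4463

E[X] = (3/11)·1 + (2/11)·2 + (6/11)·10 = 67/11
E[X²] = (3/11)·1 + (2/11)·4 + (6/11)·100 = 611/11
Var(X) = 611/11 − (67/11)² = 2232/121 ≈ 18.4463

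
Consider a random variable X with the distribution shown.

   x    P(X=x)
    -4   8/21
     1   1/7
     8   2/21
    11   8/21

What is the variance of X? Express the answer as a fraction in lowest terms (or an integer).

2238/49

E[X] = (8/21)·(-4) + (1/7)·1 + (2/21)·8 + (8/21)·11 = 25/7
E[X²] = (8/21)·16 + (1/7)·1 + (2/21)·64 + (8/21)·121 = 409/7
Var(X) = 409/7 − (25/7)² = 2238/49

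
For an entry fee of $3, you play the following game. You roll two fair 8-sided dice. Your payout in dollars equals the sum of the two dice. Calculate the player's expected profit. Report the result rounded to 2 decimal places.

Distribution of the sum of the two dice: 2 w.p. 1/64, 3 w.p. 1/32, 4 w.p. 3/64, 5 w.p. 1/16, 6 w.p. 5/64, 7 w.p. 3/32, …
E[payout] = (1/64)·2 + (1/32)·3 + (3/64)·4 + (1/16)·5 + (5/64)·6 + (3/32)·7 + (7/64)·8 + (1/8)·9 + (7/64)·10 + (3/32)·11 + (5/64)·12 + (1/16)·13 + (3/64)·14 + (1/32)·15 + (1/64)·16 = 9
Expected profit = 9 − 3 = 6 ≈ $6.00

$6.00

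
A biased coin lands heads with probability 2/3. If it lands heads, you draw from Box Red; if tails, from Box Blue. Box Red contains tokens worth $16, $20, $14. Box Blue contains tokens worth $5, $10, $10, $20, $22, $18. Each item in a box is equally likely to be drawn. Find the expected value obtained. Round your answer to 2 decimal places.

E[X | Box Red] = (16 + 20 + 14)/3 = 50/3
E[X | Box Blue] = (5 + 10 + 10 + 20 + 22 + 18)/6 = 85/6
E[X] = (2/3)·50/3 + (1/3)·85/6 = 95/6 ≈ 15.83

$15.83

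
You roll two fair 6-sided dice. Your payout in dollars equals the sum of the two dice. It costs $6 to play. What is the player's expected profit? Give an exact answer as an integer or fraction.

Distribution of the sum of the two dice: 2 w.p. 1/36, 3 w.p. 1/18, 4 w.p. 1/12, 5 w.p. 1/9, 6 w.p. 5/36, 7 w.p. 1/6, …
E[payout] = (1/36)·2 + (1/18)·3 + (1/12)·4 + (1/9)·5 + (5/36)·6 + (1/6)·7 + (5/36)·8 + (1/9)·9 + (1/12)·10 + (1/18)·11 + (1/36)·12 = 7
Expected profit = 7 − 6 = 1

$1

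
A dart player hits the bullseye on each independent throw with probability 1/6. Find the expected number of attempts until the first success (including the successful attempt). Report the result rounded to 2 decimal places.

6.00

For a geometric distribution, E[trials] = 1/p = 1/(1/6) = 6.
≈ 6.00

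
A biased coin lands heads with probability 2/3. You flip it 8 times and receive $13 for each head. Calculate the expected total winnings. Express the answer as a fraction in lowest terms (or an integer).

E[#heads] = 8·2/3 = 16/3 (linearity over flips).
E[winnings] = 13·16/3 = 208/3.

208/3 dollars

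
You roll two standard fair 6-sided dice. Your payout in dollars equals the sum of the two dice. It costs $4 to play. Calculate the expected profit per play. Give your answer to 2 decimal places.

Distribution of the sum of the two dice: 2 w.p. 1/36, 3 w.p. 1/18, 4 w.p. 1/12, 5 w.p. 1/9, 6 w.p. 5/36, 7 w.p. 1/6, …
E[payout] = (1/36)·2 + (1/18)·3 + (1/12)·4 + (1/9)·5 + (5/36)·6 + (1/6)·7 + (5/36)·8 + (1/9)·9 + (1/12)·10 + (1/18)·11 + (1/36)·12 = 7
Expected profit = 7 − 4 = 3 ≈ $3.00

$3.00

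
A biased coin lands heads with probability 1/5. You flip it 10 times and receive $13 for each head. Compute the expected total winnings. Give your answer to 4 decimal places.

E[#heads] = 10·1/5 = 2 (linearity over flips).
E[winnings] = 13·2 = 26.
≈ 26.0000

$26.0000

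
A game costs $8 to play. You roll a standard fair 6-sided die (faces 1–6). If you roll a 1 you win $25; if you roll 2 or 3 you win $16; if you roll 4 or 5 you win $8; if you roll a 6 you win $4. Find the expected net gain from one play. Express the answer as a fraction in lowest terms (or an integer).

E[payout] = (1/6)·4 + (1/3)·8 + (1/3)·16 + (1/6)·25 = 77/6
Expected profit = 77/6 − 8 = 29/6

29/6 dollars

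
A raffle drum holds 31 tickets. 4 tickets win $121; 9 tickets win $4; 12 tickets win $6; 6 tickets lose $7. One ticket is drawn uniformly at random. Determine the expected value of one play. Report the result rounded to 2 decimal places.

$17.74

E[payout] = (4/31)·121 + (9/31)·4 + (12/31)·6 + (6/31)·(-7) = 550/31
≈ $17.74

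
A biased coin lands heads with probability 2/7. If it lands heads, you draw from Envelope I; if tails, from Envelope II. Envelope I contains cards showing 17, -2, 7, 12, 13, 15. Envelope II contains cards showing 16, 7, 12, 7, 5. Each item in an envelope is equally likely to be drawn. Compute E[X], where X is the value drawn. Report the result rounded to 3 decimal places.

E[X | Envelope I] = (17 − 2 + 7 + 12 + 13 + 15)/6 = 31/3
E[X | Envelope II] = (16 + 7 + 12 + 7 + 5)/5 = 47/5
E[X] = (2/7)·31/3 + (5/7)·47/5 = 29/3 ≈ 9.667

9.667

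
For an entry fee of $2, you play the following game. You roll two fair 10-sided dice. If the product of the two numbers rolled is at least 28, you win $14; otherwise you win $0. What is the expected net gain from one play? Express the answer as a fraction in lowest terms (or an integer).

43/10 dollars

E[payout] = (11/20)·0 + (9/20)·14 = 63/10
Expected profit = 63/10 − 2 = 43/10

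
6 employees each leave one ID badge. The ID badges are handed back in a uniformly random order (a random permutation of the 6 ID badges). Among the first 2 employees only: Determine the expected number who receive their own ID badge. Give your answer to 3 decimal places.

Let Xᵢ = 1 if person i gets their own ID badge. For each i, P(Xᵢ=1) = 1/6.
By linearity of expectation, E[X₁+…+X_2] = 2·(1/6) = 1/3.
≈ 0.333

0.333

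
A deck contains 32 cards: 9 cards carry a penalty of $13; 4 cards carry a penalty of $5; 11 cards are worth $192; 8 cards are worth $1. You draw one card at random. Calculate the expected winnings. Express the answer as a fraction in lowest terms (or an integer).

E[payout] = (9/32)·(-13) + (4/32)·(-5) + (11/32)·192 + (8/32)·1 = 1983/32

1983/32 dollars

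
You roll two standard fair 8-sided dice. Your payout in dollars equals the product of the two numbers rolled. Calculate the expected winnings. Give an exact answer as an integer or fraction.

81/4 dollars

Distribution of the product of the two numbers rolled: 1 w.p. 1/64, 2 w.p. 1/32, 3 w.p. 1/32, 4 w.p. 3/64, 5 w.p. 1/32, 6 w.p. 1/16, …
E[payout] = (1/64)·1 + (1/32)·2 + (1/32)·3 + (3/64)·4 + (1/32)·5 + (1/16)·6 + (1/32)·7 + (1/16)·8 + (1/64)·9 + (1/32)·10 + (1/16)·12 + (1/32)·14 + (1/32)·15 + (3/64)·16 + (1/32)·18 + (1/32)·20 + (1/32)·21 + (1/16)·24 + (1/64)·25 + (1/32)·28 + (1/32)·30 + (1/32)·32 + (1/32)·35 + (1/64)·36 + (1/32)·40 + (1/32)·42 + (1/32)·48 + (1/64)·49 + (1/32)·56 + (1/64)·64 = 81/4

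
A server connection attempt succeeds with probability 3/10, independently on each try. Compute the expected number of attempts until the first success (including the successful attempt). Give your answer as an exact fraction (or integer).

For a geometric distribution, E[trials] = 1/p = 1/(3/10) = 10/3.

10/3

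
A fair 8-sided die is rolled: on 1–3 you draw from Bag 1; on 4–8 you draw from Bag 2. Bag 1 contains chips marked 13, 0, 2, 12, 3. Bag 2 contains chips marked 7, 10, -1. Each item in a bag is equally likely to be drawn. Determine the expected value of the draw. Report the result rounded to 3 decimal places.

E[X | Bag 1] = (13 + 0 + 2 + 12 + 3)/5 = 6
E[X | Bag 2] = (7 + 10 − 1)/3 = 16/3
E[X] = (3/8)·6 + (5/8)·16/3 = 67/12 ≈ 5.583

5.583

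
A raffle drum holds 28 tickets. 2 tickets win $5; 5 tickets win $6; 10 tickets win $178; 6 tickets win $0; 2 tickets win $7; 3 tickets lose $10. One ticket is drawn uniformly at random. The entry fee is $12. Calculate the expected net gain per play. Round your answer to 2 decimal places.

$52.43

E[payout] = (2/28)·5 + (5/28)·6 + (10/28)·178 + (6/28)·0 + (2/28)·7 + (3/28)·(-10) = 451/7
Expected profit = 451/7 − 12 = 367/7 ≈ $52.43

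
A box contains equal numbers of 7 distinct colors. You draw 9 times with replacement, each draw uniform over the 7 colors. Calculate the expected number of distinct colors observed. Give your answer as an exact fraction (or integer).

30275911/5764801

Let Xⱼ=1 if type j appears at least once. P(Xⱼ=1) = 1 − ((7−1)/7)^9 = 30275911/40353607.
E[#distinct] = 7·30275911/40353607 = 30275911/5764801.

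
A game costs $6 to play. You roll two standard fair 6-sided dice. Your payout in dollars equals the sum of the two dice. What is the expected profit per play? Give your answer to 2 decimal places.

Distribution of the sum of the two dice: 2 w.p. 1/36, 3 w.p. 1/18, 4 w.p. 1/12, 5 w.p. 1/9, 6 w.p. 5/36, 7 w.p. 1/6, …
E[payout] = (1/36)·2 + (1/18)·3 + (1/12)·4 + (1/9)·5 + (5/36)·6 + (1/6)·7 + (5/36)·8 + (1/9)·9 + (1/12)·10 + (1/18)·11 + (1/36)·12 = 7
Expected profit = 7 − 6 = 1 ≈ $1.00

$1.00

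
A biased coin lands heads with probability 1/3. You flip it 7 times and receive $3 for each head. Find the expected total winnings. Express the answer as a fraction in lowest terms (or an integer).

E[#heads] = 7·1/3 = 7/3 (linearity over flips).
E[winnings] = 3·7/3 = 7.

$7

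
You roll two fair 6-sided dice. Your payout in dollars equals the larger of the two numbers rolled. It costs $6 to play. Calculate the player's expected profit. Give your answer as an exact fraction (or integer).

-55/36 dollars

Distribution of the larger of the two numbers rolled: 1 w.p. 1/36, 2 w.p. 1/12, 3 w.p. 5/36, 4 w.p. 7/36, 5 w.p. 1/4, 6 w.p. 11/36
E[payout] = (1/36)·1 + (1/12)·2 + (5/36)·3 + (7/36)·4 + (1/4)·5 + (11/36)·6 = 161/36
Expected profit = 161/36 − 6 = -55/36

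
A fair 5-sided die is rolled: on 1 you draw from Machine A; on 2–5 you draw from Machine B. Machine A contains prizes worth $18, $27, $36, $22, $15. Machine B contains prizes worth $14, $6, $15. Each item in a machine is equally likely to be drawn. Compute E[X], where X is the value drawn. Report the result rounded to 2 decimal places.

$14.05

E[X | Machine A] = (18 + 27 + 36 + 22 + 15)/5 = 118/5
E[X | Machine B] = (14 + 6 + 15)/3 = 35/3
E[X] = (1/5)·118/5 + (4/5)·35/3 = 1054/75 ≈ 14.05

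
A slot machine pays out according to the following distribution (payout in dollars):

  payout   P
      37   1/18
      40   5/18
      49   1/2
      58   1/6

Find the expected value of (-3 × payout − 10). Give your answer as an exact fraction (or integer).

-152

E[-3x-10] = (1/18)·(-121) + (5/18)·(-130) + (1/2)·(-157) + (1/6)·(-184)
     = -152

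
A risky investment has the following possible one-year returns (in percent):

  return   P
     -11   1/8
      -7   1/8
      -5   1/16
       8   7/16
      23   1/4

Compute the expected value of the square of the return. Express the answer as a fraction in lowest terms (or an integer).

E[X²] = (1/8)·121 + (1/8)·49 + (1/16)·25 + (7/16)·64 + (1/4)·529
     = 2929/16

2929/16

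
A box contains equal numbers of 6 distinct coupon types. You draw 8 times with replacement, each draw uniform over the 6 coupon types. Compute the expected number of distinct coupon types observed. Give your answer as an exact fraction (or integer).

Let Xⱼ=1 if type j appears at least once. P(Xⱼ=1) = 1 − ((6−1)/6)^8 = 1288991/1679616.
E[#distinct] = 6·1288991/1679616 = 1288991/279936.

1288991/279936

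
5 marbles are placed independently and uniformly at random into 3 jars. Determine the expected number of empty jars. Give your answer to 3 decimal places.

0.395

Let Xⱼ=1 if jar j is empty. P(Xⱼ=1) = ((3-1)/3)^5 = 32/243.
By linearity, E[#empty] = 3·32/243 = 32/81.
≈ 0.395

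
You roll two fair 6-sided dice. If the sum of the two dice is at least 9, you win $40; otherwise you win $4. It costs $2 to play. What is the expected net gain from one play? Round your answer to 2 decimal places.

E[payout] = (13/18)·4 + (5/18)·40 = 14
Expected profit = 14 − 2 = 12 ≈ $12.00

$12.00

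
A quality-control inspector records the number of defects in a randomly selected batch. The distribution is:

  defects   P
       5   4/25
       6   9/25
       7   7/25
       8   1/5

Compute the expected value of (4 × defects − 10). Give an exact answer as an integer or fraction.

402/25

E[4x-10] = (4/25)·10 + (9/25)·14 + (7/25)·18 + (1/5)·22
     = 402/25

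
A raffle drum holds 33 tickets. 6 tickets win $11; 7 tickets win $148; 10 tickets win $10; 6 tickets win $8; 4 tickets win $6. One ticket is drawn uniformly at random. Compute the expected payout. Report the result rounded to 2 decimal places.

E[payout] = (6/33)·11 + (7/33)·148 + (10/33)·10 + (6/33)·8 + (4/33)·6 = 1274/33
≈ $38.61

$38.61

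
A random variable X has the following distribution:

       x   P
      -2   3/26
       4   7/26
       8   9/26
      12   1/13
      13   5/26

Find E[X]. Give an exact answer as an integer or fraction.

183/26

E[X] = (3/26)·(-2) + (7/26)·4 + (9/26)·8 + (1/13)·12 + (5/26)·13
     = 183/26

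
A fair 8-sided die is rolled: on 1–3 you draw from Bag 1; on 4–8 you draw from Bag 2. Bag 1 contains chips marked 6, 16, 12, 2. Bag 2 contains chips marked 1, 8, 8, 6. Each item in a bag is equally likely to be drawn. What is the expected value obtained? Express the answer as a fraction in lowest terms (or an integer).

E[X | Bag 1] = (6 + 16 + 12 + 2)/4 = 9
E[X | Bag 2] = (1 + 8 + 8 + 6)/4 = 23/4
E[X] = (3/8)·9 + (5/8)·23/4 = 223/32

223/32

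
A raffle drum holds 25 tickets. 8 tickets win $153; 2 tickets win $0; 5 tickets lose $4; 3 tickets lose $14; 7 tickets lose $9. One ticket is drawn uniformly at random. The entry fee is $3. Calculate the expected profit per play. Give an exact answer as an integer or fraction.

1024/25 dollars

E[payout] = (8/25)·153 + (2/25)·0 + (5/25)·(-4) + (3/25)·(-14) + (7/25)·(-9) = 1099/25
Expected profit = 1099/25 − 3 = 1024/25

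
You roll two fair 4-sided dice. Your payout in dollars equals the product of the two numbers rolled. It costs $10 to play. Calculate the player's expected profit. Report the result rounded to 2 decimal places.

Distribution of the product of the two numbers rolled: 1 w.p. 1/16, 2 w.p. 1/8, 3 w.p. 1/8, 4 w.p. 3/16, 6 w.p. 1/8, 8 w.p. 1/8, …
E[payout] = (1/16)·1 + (1/8)·2 + (1/8)·3 + (3/16)·4 + (1/8)·6 + (1/8)·8 + (1/16)·9 + (1/8)·12 + (1/16)·16 = 25/4
Expected profit = 25/4 − 10 = -15/4 ≈ -$3.75

-$3.75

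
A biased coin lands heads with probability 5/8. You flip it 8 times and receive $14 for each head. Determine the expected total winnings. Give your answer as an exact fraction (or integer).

$70

E[#heads] = 8·5/8 = 5 (linearity over flips).
E[winnings] = 14·5 = 70.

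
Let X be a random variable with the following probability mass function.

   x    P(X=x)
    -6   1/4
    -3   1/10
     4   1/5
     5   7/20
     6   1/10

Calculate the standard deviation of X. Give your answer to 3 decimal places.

E[X] = 27/20, E[X²] = 509/20
Var(X) = E[X²] − (E[X])² = 509/20 − 729/400 = 9451/400
SD(X) = √(9451/400) ≈ 4.861

4.861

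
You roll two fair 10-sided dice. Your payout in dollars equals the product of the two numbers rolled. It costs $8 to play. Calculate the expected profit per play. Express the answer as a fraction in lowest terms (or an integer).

Distribution of the product of the two numbers rolled: 1 w.p. 1/100, 2 w.p. 1/50, 3 w.p. 1/50, 4 w.p. 3/100, 5 w.p. 1/50, 6 w.p. 1/25, …
E[payout] = (1/100)·1 + (1/50)·2 + (1/50)·3 + (3/100)·4 + (1/50)·5 + (1/25)·6 + (1/50)·7 + (1/25)·8 + (3/100)·9 + (1/25)·10 + (1/25)·12 + (1/50)·14 + (1/50)·15 + (3/100)·16 + (1/25)·18 + (1/25)·20 + (1/50)·21 + (1/25)·24 + (1/100)·25 + (1/50)·27 + (1/50)·28 + (1/25)·30 + (1/50)·32 + (1/50)·35 + (3/100)·36 + (1/25)·40 + (1/50)·42 + (1/50)·45 + (1/50)·48 + (1/100)·49 + (1/50)·50 + (1/50)·54 + (1/50)·56 + (1/50)·60 + (1/50)·63 + (1/100)·64 + (1/50)·70 + (1/50)·72 + (1/50)·80 + (1/100)·81 + (1/50)·90 + (1/100)·100 = 121/4
Expected profit = 121/4 − 8 = 89/4

89/4 dollars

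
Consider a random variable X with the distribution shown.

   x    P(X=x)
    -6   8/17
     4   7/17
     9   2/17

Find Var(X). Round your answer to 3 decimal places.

E[X] = (8/17)·(-6) + (7/17)·4 + (2/17)·9 = -2/17
E[X²] = (8/17)·36 + (7/17)·16 + (2/17)·81 = 562/17
Var(X) = 562/17 − (-2/17)² = 9550/289 ≈ 33.045

33.045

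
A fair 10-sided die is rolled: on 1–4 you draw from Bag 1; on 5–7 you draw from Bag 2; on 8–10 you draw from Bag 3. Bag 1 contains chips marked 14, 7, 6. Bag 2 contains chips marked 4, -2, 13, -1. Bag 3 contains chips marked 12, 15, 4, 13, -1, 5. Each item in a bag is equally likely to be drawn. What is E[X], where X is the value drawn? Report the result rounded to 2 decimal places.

E[X | Bag 1] = (14 + 7 + 6)/3 = 9
E[X | Bag 2] = (4 − 2 + 13 − 1)/4 = 7/2
E[X | Bag 3] = (12 + 15 + 4 + 13 − 1 + 5)/6 = 8
E[X] = (2/5)·9 + (3/10)·7/2 + (3/10)·8 = 141/20 ≈ 7.05

7.05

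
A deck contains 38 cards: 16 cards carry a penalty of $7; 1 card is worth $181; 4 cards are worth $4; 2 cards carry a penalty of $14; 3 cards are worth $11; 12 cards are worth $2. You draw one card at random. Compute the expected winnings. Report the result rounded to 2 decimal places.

E[payout] = (16/38)·(-7) + (1/38)·181 + (4/38)·4 + (2/38)·(-14) + (3/38)·11 + (12/38)·2 = 3
≈ $3.00

$3.00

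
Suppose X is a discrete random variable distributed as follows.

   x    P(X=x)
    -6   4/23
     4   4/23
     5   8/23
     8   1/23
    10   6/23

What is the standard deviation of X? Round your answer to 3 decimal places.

E[X] = 100/23, E[X²] = 1072/23
Var(X) = E[X²] − (E[X])² = 1072/23 − 10000/529 = 14656/529
SD(X) = √(14656/529) ≈ 5.264

5.264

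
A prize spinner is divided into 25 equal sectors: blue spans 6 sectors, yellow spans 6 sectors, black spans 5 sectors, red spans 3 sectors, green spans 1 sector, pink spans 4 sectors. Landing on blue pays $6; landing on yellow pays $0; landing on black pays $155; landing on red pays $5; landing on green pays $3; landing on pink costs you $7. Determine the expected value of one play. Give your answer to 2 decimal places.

$32.04

E[payout] = (6/25)·6 + (6/25)·0 + (5/25)·155 + (3/25)·5 + (1/25)·3 + (4/25)·(-7) = 801/25
≈ $32.04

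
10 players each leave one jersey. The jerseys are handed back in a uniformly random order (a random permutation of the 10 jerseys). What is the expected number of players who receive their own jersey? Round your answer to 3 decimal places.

1.000

Let Xᵢ = 1 if person i gets their own jersey. For each i, P(Xᵢ=1) = 1/10.
By linearity of expectation, E[X₁+…+X_10] = 10·(1/10) = 1.
≈ 1.000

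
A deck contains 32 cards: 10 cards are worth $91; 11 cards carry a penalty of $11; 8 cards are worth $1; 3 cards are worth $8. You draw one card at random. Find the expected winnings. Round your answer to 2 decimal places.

E[payout] = (10/32)·91 + (11/32)·(-11) + (8/32)·1 + (3/32)·8 = 821/32
≈ $25.66

$25.66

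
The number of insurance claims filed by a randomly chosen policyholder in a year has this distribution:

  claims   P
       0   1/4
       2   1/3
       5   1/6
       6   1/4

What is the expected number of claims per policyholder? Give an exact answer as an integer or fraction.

E[X] = (1/4)·0 + (1/3)·2 + (1/6)·5 + (1/4)·6
     = 3

3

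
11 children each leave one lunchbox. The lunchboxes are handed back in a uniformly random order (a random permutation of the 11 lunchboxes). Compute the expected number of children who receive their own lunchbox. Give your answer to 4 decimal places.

Let Xᵢ = 1 if person i gets their own lunchbox. For each i, P(Xᵢ=1) = 1/11.
By linearity of expectation, E[X₁+…+X_11] = 11·(1/11) = 1.
≈ 1.0000

1.0000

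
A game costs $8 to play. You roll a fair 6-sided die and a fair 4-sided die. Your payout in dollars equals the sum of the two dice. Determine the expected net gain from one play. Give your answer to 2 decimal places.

-$2.00

Distribution of the sum of the two dice: 2 w.p. 1/24, 3 w.p. 1/12, 4 w.p. 1/8, 5 w.p. 1/6, 6 w.p. 1/6, 7 w.p. 1/6, …
E[payout] = (1/24)·2 + (1/12)·3 + (1/8)·4 + (1/6)·5 + (1/6)·6 + (1/6)·7 + (1/8)·8 + (1/12)·9 + (1/24)·10 = 6
Expected profit = 6 − 8 = -2 ≈ -$2.00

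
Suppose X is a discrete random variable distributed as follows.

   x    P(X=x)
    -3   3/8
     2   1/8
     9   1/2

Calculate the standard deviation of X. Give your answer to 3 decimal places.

5.589

E[X] = 29/8, E[X²] = 355/8
Var(X) = E[X²] − (E[X])² = 355/8 − 841/64 = 1999/64
SD(X) = √(1999/64) ≈ 5.589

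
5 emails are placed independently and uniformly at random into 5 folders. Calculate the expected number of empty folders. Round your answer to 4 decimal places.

1.6384

Let Xⱼ=1 if folder j is empty. P(Xⱼ=1) = ((5-1)/5)^5 = 1024/3125.
By linearity, E[#empty] = 5·1024/3125 = 1024/625.
≈ 1.6384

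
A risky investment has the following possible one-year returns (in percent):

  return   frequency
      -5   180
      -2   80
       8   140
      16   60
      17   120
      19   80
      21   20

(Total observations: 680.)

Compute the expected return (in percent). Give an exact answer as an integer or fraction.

Total = 680, so P(return=-5) = 180/680, etc.
E[X] = (9/34)·(-5) + (2/17)·(-2) + (7/34)·8 + (3/34)·16 + (3/17)·17 + (2/17)·19 + (1/34)·21
     = 125/17

125/17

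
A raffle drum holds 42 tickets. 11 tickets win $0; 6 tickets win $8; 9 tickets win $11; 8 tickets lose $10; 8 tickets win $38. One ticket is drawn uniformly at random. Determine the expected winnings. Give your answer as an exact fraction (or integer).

E[payout] = (11/42)·0 + (6/42)·8 + (9/42)·11 + (8/42)·(-10) + (8/42)·38 = 53/6

53/6 dollars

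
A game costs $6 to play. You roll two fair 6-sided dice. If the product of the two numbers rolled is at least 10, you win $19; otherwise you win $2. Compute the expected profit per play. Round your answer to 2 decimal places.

E[payout] = (17/36)·2 + (19/36)·19 = 395/36
Expected profit = 395/36 − 6 = 179/36 ≈ $4.97

$4.97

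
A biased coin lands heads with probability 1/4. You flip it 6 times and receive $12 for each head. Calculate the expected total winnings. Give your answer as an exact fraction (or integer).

$18

E[#heads] = 6·1/4 = 3/2 (linearity over flips).
E[winnings] = 12·3/2 = 18.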